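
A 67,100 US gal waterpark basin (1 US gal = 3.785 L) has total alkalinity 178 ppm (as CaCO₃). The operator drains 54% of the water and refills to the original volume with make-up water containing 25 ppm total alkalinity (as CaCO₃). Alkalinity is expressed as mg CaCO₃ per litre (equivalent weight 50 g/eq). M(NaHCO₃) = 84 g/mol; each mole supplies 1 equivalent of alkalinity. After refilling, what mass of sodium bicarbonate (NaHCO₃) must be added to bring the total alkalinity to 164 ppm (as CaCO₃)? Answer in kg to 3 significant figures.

Volume: 67,100 US gal × 3.785 L/gal = 253,974 L.
After draining 54% and refilling: 178 × 0.46 + 25 × 0.54 = 95.38 ppm.
Deficit to target: 164 − 95.38 = 68.62 mg/L.
As CaCO₃: 68.62 mg/L × 253,974 L = 17,430 g; ÷ 50 g/eq ÷ 1 = 348.6 mol NaHCO₃.
Mass: 348.6 × 84 = 29,280 g.

29.3 kg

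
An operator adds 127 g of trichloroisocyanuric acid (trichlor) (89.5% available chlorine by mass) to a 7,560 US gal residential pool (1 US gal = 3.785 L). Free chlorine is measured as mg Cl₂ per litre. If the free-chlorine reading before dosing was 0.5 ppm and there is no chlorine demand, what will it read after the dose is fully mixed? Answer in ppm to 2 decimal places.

4.47 ppm

Volume: 7,560 US gal × 3.785 L/gal = 28,615 L.
Available chlorine delivered: 127 g × 0.895 = 113.7 g as Cl₂.
Concentration rise: 113.7 g / 28,615 L = 3.972 mg/L = 3.97 ppm.
Final FC: 0.5 + 3.97 = 4.47 ppm.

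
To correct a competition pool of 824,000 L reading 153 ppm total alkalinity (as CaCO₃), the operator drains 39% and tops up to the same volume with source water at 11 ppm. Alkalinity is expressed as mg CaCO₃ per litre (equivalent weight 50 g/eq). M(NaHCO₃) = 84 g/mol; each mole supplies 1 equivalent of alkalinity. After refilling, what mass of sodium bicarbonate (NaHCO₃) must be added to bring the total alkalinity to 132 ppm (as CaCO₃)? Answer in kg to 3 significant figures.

47.6 kg

After draining 39% and refilling: 153 × 0.61 + 11 × 0.39 = 97.62 ppm.
Deficit to target: 132 − 97.62 = 34.38 mg/L.
As CaCO₃: 34.38 mg/L × 824,000 L = 28,330 g; ÷ 50 g/eq ÷ 1 = 566.6 mol NaHCO₃.
Mass: 566.6 × 84 = 47,590 g.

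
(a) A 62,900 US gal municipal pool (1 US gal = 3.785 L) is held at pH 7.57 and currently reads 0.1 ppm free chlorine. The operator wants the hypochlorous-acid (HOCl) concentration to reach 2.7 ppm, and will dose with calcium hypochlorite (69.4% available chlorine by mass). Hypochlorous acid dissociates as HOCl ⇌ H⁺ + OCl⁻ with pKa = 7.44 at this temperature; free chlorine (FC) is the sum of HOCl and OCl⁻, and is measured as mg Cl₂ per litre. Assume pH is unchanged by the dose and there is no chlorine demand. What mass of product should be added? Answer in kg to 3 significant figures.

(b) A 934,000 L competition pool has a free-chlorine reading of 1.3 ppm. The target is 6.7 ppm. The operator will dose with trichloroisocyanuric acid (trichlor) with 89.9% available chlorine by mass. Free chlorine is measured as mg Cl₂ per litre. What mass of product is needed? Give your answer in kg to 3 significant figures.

(a) 2.14 kg; (b) 5.61 kg

(a) Volume: 62,900 US gal × 3.785 L/gal = 238,076 L.
(a) [OCl⁻]/[HOCl] = 10^(pH − pKa) = 10^(7.57 − 7.44) = 1.349; fraction as HOCl = 1/(1 + 1.349) = 0.4257.
(a) Free chlorine required for 2.7 ppm HOCl: 2.7 / 0.4257 = 6.342 ppm.
(a) FC to add: 6.342 − 0.1 = 6.242 mg/L as Cl₂.
(a) Cl₂ equivalent: 6.242 mg/L × 238,076 L = 1486 g.
(a) Product at 69.4% available Cl: 1486 / 0.694 = 2141 g.

(b) Chlorine deficit: 6.7 − 1.3 = 5.4 ppm = 5.4 mg/L as Cl₂.
(b) Cl₂ equivalent needed: 5.4 mg/L × 934,000 L = 5,044,000 mg = 5044 g.
(b) Product at 89.9% available chlorine: 5044 / 0.899 = 5610 g.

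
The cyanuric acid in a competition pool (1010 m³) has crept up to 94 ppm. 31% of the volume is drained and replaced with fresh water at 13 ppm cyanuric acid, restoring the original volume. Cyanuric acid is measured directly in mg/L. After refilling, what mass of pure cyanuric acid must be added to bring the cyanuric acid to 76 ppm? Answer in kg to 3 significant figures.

Volume: 1010 m³ = 1,010,000 L.
After draining 31% and refilling: 94 × 0.69 + 13 × 0.31 = 68.89 ppm.
Deficit to target: 76 − 68.89 = 7.11 mg/L.
Mass: 7.11 mg/L × 1,010,000 L = 7181 g cyanuric acid.

7.18 kg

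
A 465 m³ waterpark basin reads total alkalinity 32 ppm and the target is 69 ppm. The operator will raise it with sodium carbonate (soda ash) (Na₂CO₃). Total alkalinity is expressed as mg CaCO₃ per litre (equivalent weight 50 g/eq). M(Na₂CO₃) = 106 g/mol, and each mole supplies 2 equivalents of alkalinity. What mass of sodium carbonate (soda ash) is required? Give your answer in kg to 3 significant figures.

18.2 kg

Volume: 465 m³ = 465,000 L.
Alkalinity to add: (69 − 32) = 37 mg/L as CaCO₃ × 465,000 L = 17,200 g as CaCO₃.
Equivalents: 17,200 g ÷ 50 g/eq = 344.1 eq.
Each mole of Na₂CO₃ supplies 2 eq, so 344.1 / 2 = 172.1 mol.
Mass: 172.1 mol × 106 g/mol = 18,240 g.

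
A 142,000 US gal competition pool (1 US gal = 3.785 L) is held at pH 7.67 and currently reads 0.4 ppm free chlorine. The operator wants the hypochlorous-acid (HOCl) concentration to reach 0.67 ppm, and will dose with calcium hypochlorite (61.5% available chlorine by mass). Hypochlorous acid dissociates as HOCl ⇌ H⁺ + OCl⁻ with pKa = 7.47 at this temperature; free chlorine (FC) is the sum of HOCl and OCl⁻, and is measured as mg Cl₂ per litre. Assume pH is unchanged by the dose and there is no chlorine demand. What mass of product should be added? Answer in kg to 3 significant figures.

Volume: 142,000 US gal × 3.785 L/gal = 537,470 L.
[OCl⁻]/[HOCl] = 10^(pH − pKa) = 10^(7.67 − 7.47) = 1.585; fraction as HOCl = 1/(1 + 1.585) = 0.3869.
Free chlorine required for 0.67 ppm HOCl: 0.67 / 0.3869 = 1.732 ppm.
FC to add: 1.732 − 0.4 = 1.332 mg/L as Cl₂.
Cl₂ equivalent: 1.332 mg/L × 537,470 L = 715.8 g.
Product at 61.5% available Cl: 715.8 / 0.615 = 1164 g.

1.16 kg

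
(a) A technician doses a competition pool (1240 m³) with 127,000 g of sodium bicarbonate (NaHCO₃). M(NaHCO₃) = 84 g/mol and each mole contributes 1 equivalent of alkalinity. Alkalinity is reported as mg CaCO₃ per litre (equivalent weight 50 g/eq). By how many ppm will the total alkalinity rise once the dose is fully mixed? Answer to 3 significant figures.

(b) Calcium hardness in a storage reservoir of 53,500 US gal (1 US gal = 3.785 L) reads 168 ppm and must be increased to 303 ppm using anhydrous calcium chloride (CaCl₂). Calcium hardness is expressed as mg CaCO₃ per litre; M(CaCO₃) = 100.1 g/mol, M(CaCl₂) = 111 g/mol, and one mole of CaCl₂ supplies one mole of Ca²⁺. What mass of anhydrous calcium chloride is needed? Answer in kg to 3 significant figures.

(a) 61.0 ppm; (b) 30.3 kg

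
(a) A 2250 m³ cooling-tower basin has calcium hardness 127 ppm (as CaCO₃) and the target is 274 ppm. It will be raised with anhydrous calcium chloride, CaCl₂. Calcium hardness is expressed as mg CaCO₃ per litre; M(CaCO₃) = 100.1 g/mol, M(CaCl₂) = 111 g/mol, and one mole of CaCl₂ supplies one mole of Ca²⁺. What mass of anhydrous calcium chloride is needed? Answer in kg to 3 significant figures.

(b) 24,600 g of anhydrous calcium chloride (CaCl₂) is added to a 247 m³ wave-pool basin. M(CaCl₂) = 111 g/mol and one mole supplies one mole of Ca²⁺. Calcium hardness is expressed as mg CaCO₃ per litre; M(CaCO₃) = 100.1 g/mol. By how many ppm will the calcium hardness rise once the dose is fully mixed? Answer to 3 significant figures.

(a) Volume: 2250 m³ = 2,250,000 L.
(a) Hardness to add: (274 − 127) = 147 mg/L as CaCO₃ × 2,250,000 L = 330,800 g as CaCO₃.
(a) Moles of Ca²⁺ (1 mol Ca²⁺ ≡ 1 mol CaCO₃): 330,800 / 100.1 g/mol = 3304 mol.
(a) Mass of CaCl₂: 3304 × 111 = 366,800 g.

(b) Volume: 247 m³ = 247,000 L.
(b) Moles of Ca²⁺: 24,600 g ÷ 111 g/mol = 221.6 mol.
(b) As CaCO₃: 221.6 mol × 100.1 g/mol = 22,180 g.
(b) Rise: 22,180 g / 247,000 L × 1000 = 89.82 mg/L.

(a) 367 kg; (b) 89.8 ppm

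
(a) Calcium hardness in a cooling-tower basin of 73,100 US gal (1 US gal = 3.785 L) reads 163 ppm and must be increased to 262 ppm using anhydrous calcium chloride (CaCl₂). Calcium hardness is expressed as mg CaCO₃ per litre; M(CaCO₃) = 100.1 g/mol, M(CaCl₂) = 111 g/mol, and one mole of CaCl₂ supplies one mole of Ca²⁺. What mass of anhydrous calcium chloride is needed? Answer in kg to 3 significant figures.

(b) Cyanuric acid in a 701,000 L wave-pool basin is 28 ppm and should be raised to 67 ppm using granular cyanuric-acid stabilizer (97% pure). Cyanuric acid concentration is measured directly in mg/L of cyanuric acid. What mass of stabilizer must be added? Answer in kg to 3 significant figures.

(a) Volume: 73,100 US gal × 3.785 L/gal = 276,684 L.
(a) Hardness to add: (262 − 163) = 99 mg/L as CaCO₃ × 276,684 L = 27,390 g as CaCO₃.
(a) Moles of Ca²⁺ (1 mol Ca²⁺ ≡ 1 mol CaCO₃): 27,390 / 100.1 g/mol = 273.6 mol.
(a) Mass of CaCl₂: 273.6 × 111 = 30,370 g.

(b) CYA to add: (67 − 28) = 39 mg/L × 701,000 L = 27,340 g cyanuric acid.
(b) At 97% purity: 27,340 / 0.97 = 28,180 g product.

(a) 30.4 kg; (b) 28.2 kg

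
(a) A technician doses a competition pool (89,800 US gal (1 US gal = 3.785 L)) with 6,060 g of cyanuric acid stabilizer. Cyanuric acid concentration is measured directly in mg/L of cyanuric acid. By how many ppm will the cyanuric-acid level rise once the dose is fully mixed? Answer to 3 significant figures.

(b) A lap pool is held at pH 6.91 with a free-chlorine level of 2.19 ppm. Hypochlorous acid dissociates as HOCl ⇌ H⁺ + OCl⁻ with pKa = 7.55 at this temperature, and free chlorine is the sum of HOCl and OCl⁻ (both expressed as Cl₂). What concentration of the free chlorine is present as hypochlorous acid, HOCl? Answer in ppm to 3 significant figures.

(a) 17.8 ppm; (b) 1.78 ppm

(a) Volume: 89,800 US gal × 3.785 L/gal = 339,893 L.
(a) Rise: 6,060 g / 339,893 L × 1000 = 17.83 mg/L.

(b) [OCl⁻]/[HOCl] = 10^(pH − pKa) = 10^(6.91 − 7.55) = 10^-0.64 = 0.2291.
(b) Fraction as HOCl = 1 / (1 + 0.2291) = 0.8136.
(b) HOCl = 0.8136 × 2.19 ppm = 1.782 ppm.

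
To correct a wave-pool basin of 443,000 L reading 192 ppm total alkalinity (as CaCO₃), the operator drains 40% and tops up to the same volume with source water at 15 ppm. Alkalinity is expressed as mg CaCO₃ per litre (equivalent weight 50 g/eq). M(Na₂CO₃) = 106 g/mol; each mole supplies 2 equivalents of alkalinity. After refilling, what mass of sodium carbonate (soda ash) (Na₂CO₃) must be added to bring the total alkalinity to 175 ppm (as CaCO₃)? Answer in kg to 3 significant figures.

25.3 kg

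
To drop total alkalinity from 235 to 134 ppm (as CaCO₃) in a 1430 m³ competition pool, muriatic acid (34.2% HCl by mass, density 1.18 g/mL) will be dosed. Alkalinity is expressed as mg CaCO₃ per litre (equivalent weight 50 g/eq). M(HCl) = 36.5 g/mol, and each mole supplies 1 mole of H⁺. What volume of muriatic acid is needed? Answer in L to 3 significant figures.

Volume: 1430 m³ = 1,430,000 L.
Alkalinity to neutralize: (235 − 134) = 101 mg/L as CaCO₃ × 1,430,000 L = 144,400 g as CaCO₃.
Equivalents of H⁺ required: 144,400 ÷ 50 g/eq = 2889 eq = 2889 mol HCl.
Mass of HCl: 2889 × 36.5 = 105,400 g.
Mass of 34.2% solution: 105,400 / 0.342 = 308,300 g.
Volume: 308,300 g ÷ 1.18 g/mL = 261,300 mL.

261 L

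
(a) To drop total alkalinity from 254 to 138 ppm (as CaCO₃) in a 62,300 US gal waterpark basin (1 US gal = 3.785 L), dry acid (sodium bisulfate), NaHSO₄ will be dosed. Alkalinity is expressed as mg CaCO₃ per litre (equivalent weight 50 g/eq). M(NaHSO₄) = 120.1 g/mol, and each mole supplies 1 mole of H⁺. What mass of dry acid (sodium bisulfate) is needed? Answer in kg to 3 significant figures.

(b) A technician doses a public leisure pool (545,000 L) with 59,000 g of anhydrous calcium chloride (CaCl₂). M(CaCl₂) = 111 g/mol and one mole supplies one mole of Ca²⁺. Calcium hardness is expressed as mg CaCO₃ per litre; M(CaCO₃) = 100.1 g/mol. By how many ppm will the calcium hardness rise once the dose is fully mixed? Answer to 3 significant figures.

(a) 65.7 kg; (b) 97.6 ppm

(a) Volume: 62,300 US gal × 3.785 L/gal = 235,806 L.
(a) Alkalinity to neutralize: (254 − 138) = 116 mg/L as CaCO₃ × 235,806 L = 27,350 g as CaCO₃.
(a) Equivalents of H⁺ required: 27,350 ÷ 50 g/eq = 547.1 eq = 547.1 mol NaHSO₄.
(a) Mass of NaHSO₄: 547.1 × 120.1 = 65,700 g.

(b) Moles of Ca²⁺: 59,000 g ÷ 111 g/mol = 531.5 mol.
(b) As CaCO₃: 531.5 mol × 100.1 g/mol = 53,210 g.
(b) Rise: 53,210 g / 545,000 L × 1000 = 97.63 mg/L.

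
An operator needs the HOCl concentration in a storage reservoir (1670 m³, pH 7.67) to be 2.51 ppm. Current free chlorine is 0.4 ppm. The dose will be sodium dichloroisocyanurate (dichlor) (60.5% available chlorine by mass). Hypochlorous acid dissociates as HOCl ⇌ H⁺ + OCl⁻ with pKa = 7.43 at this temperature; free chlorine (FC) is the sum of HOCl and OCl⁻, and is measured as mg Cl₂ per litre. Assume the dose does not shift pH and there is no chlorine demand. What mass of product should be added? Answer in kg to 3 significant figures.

Volume: 1670 m³ = 1,670,000 L.
[OCl⁻]/[HOCl] = 10^(pH − pKa) = 10^(7.67 − 7.43) = 1.738; fraction as HOCl = 1/(1 + 1.738) = 0.3653.
Free chlorine required for 2.51 ppm HOCl: 2.51 / 0.3653 = 6.872 ppm.
FC to add: 6.872 − 0.4 = 6.472 mg/L as Cl₂.
Cl₂ equivalent: 6.472 mg/L × 1,670,000 L = 10,810 g.
Product at 60.5% available Cl: 10,810 / 0.605 = 17,860 g.

17.9 kg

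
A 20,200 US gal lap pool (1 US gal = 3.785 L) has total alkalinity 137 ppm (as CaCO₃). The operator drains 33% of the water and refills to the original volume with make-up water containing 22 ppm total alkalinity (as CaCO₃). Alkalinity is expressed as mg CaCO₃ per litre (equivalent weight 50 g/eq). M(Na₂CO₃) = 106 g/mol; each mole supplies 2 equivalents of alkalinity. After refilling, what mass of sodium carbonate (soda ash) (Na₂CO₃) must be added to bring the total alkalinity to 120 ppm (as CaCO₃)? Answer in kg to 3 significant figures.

Volume: 20,200 US gal × 3.785 L/gal = 76,457 L.
After draining 33% and refilling: 137 × 0.67 + 22 × 0.33 = 99.05 ppm.
Deficit to target: 120 − 99.05 = 20.95 mg/L.
As CaCO₃: 20.95 mg/L × 76,457 L = 1602 g; ÷ 50 g/eq ÷ 2 = 16.02 mol Na₂CO₃.
Mass: 16.02 × 106 = 1698 g.

1.70 kg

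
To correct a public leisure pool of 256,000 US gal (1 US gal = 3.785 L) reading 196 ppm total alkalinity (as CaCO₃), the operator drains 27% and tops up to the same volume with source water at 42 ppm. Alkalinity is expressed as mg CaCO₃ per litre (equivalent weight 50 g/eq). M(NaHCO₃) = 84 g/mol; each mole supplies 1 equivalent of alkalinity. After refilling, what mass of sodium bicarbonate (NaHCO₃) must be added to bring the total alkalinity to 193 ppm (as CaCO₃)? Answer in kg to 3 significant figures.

62.8 kg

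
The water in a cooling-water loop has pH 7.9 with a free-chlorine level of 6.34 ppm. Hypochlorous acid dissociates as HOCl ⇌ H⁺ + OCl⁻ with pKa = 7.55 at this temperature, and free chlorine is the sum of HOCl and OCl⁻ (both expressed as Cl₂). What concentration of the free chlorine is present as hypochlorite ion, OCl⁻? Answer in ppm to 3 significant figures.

[OCl⁻]/[HOCl] = 10^(pH − pKa) = 10^(7.9 − 7.55) = 10^0.35 = 2.239.
Fraction as HOCl = 1 / (1 + 2.239) = 0.3088.
OCl⁻ = (1 − 0.3088) × 6.34 ppm = 4.382 ppm.

4.38 ppm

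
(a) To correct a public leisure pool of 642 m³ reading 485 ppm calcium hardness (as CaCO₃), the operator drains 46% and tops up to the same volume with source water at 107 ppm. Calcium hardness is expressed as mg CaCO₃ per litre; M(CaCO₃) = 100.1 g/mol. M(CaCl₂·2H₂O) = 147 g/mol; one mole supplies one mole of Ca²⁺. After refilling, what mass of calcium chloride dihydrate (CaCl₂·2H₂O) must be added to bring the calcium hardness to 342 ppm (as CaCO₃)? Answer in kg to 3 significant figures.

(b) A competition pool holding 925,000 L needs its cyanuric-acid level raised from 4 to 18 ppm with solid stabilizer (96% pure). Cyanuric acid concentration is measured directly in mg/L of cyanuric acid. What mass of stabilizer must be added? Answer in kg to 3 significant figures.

(a) Volume: 642 m³ = 642,000 L.
(a) After draining 46% and refilling: 485 × 0.54 + 107 × 0.46 = 311.12 ppm.
(a) Deficit to target: 342 − 311.12 = 30.88 mg/L.
(a) As CaCO₃: 30.88 mg/L × 642,000 L = 19,820 g; ÷ 100.1 = 198.1 mol Ca²⁺.
(a) Mass: 198.1 × 147 = 29,110 g.

(b) CYA to add: (18 − 4) = 14 mg/L × 925,000 L = 12,950 g cyanuric acid.
(b) At 96% purity: 12,950 / 0.96 = 13,490 g product.

(a) 29.1 kg; (b) 13.5 kg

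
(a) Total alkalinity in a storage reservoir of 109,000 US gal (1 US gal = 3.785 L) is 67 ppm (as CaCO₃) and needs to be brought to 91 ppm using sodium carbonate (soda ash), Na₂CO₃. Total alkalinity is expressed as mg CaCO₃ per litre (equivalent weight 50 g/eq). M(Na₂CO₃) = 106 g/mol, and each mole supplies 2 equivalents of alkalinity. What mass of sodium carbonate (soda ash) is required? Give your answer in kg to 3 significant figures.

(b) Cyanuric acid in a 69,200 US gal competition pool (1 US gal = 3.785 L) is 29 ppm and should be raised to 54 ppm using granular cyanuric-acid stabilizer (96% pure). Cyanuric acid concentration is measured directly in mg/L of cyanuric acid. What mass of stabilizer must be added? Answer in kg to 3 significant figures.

(a) Volume: 109,000 US gal × 3.785 L/gal = 412,565 L.
(a) Alkalinity to add: (91 − 67) = 24 mg/L as CaCO₃ × 412,565 L = 9902 g as CaCO₃.
(a) Equivalents: 9902 g ÷ 50 g/eq = 198 eq.
(a) Each mole of Na₂CO₃ supplies 2 eq, so 198 / 2 = 99.02 mol.
(a) Mass: 99.02 mol × 106 g/mol = 10,500 g.

(b) Volume: 69,200 US gal × 3.785 L/gal = 261,922 L.
(b) CYA to add: (54 − 29) = 25 mg/L × 261,922 L = 6548 g cyanuric acid.
(b) At 96% purity: 6548 / 0.96 = 6821 g product.

(a) 10.5 kg; (b) 6.82 kg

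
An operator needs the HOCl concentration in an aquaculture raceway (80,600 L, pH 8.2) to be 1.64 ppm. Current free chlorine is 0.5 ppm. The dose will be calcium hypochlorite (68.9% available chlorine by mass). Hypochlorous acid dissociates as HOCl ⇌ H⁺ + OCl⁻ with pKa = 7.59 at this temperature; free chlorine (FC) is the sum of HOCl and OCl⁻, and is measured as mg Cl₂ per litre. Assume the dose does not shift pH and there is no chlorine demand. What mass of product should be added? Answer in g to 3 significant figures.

915 g

[OCl⁻]/[HOCl] = 10^(pH − pKa) = 10^(8.2 − 7.59) = 4.074; fraction as HOCl = 1/(1 + 4.074) = 0.1971.
Free chlorine required for 1.64 ppm HOCl: 1.64 / 0.1971 = 8.321 ppm.
FC to add: 8.321 − 0.5 = 7.821 mg/L as Cl₂.
Cl₂ equivalent: 7.821 mg/L × 80,600 L = 630.4 g.
Product at 68.9% available Cl: 630.4 / 0.689 = 914.9 g.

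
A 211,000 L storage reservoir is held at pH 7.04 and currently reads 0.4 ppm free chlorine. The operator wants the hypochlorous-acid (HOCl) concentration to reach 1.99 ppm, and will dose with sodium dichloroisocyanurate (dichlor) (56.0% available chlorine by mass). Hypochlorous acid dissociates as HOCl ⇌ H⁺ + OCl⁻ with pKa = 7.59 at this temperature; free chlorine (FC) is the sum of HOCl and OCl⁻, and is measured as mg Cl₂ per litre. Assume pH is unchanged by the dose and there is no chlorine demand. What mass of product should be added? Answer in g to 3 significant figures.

[OCl⁻]/[HOCl] = 10^(pH − pKa) = 10^(7.04 − 7.59) = 0.2818; fraction as HOCl = 1/(1 + 0.2818) = 0.7801.
Free chlorine required for 1.99 ppm HOCl: 1.99 / 0.7801 = 2.551 ppm.
FC to add: 2.551 − 0.4 = 2.151 mg/L as Cl₂.
Cl₂ equivalent: 2.151 mg/L × 211,000 L = 453.8 g.
Product at 56.0% available Cl: 453.8 / 0.56 = 810.4 g.

810 g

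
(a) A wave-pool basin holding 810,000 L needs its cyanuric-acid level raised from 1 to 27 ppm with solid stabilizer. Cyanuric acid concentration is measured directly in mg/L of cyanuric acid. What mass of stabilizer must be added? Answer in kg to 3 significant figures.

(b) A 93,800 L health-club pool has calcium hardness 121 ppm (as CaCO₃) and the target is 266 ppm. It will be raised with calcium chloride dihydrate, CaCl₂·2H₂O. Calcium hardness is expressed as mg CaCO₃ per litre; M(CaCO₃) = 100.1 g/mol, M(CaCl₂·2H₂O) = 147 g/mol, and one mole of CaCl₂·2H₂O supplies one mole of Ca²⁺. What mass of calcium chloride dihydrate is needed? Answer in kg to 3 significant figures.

(a) CYA to add: (27 − 1) = 26 mg/L × 810,000 L = 21,060 g cyanuric acid.

(b) Hardness to add: (266 − 121) = 145 mg/L as CaCO₃ × 93,800 L = 13,600 g as CaCO₃.
(b) Moles of Ca²⁺ (1 mol Ca²⁺ ≡ 1 mol CaCO₃): 13,600 / 100.1 g/mol = 135.9 mol.
(b) Mass of CaCl₂·2H₂O: 135.9 × 147 = 19,970 g.

(a) 21.1 kg; (b) 20.0 kg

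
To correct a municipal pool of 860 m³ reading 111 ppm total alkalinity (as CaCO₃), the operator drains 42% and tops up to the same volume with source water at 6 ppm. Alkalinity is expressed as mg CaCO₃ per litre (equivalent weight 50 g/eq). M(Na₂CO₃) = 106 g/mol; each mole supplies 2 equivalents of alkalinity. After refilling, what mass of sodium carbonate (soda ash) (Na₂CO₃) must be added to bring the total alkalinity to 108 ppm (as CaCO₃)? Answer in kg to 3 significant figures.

37.5 kg

Volume: 860 m³ = 860,000 L.
After draining 42% and refilling: 111 × 0.58 + 6 × 0.42 = 66.9 ppm.
Deficit to target: 108 − 66.9 = 41.1 mg/L.
As CaCO₃: 41.1 mg/L × 860,000 L = 35,350 g; ÷ 50 g/eq ÷ 2 = 353.5 mol Na₂CO₃.
Mass: 353.5 × 106 = 37,470 g.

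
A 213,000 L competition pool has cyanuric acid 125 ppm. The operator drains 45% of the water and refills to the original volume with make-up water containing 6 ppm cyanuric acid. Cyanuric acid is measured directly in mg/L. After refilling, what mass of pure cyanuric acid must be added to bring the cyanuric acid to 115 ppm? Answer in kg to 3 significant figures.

9.28 kg

After draining 45% and refilling: 125 × 0.55 + 6 × 0.45 = 71.45 ppm.
Deficit to target: 115 − 71.45 = 43.55 mg/L.
Mass: 43.55 mg/L × 213,000 L = 9276 g cyanuric acid.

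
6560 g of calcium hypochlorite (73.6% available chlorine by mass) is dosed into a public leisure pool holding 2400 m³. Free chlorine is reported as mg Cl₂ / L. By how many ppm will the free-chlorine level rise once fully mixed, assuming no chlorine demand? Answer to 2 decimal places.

2.01 ppm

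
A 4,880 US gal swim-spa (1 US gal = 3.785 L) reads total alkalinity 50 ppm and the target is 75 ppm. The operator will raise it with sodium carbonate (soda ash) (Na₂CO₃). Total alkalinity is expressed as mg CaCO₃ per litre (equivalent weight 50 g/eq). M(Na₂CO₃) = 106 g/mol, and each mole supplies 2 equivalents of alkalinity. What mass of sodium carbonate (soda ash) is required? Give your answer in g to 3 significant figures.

489 g

Volume: 4,880 US gal × 3.785 L/gal = 18,471 L.
Alkalinity to add: (75 − 50) = 25 mg/L as CaCO₃ × 18,471 L = 461.8 g as CaCO₃.
Equivalents: 461.8 g ÷ 50 g/eq = 9.235 eq.
Each mole of Na₂CO₃ supplies 2 eq, so 9.235 / 2 = 4.618 mol.
Mass: 4.618 mol × 106 g/mol = 489.5 g.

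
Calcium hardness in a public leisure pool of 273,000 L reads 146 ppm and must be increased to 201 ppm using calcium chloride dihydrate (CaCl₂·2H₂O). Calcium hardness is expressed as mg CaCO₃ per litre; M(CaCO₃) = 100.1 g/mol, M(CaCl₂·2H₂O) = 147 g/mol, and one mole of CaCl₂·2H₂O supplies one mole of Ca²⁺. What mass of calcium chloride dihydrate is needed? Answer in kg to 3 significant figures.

Hardness to add: (201 − 146) = 55 mg/L as CaCO₃ × 273,000 L = 15,020 g as CaCO₃.
Moles of Ca²⁺ (1 mol Ca²⁺ ≡ 1 mol CaCO₃): 15,020 / 100.1 g/mol = 150 mol.
Mass of CaCl₂·2H₂O: 150 × 147 = 22,050 g.

22.1 kg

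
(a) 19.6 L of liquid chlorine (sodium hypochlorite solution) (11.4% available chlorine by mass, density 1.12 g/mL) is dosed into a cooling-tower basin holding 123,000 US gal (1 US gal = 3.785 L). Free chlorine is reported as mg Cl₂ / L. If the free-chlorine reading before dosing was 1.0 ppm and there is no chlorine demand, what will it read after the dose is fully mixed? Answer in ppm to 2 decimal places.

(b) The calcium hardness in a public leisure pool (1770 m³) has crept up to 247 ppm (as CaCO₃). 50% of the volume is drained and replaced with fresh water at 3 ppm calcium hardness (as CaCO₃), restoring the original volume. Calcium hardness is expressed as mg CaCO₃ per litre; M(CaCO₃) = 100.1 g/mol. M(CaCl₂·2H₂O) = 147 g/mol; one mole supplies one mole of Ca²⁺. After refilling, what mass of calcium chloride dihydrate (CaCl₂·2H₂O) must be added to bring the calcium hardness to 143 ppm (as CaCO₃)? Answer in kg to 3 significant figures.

(a) 6.38 ppm; (b) 46.8 kg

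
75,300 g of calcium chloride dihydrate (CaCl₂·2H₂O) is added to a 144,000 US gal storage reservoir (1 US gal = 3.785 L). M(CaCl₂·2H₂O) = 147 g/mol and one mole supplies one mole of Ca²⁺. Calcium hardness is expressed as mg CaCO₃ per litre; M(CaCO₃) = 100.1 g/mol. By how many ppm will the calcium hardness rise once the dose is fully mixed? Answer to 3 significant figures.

Volume: 144,000 US gal × 3.785 L/gal = 545,040 L.
Moles of Ca²⁺: 75,300 g ÷ 147 g/mol = 512.2 mol.
As CaCO₃: 512.2 mol × 100.1 g/mol = 51,280 g.
Rise: 51,280 g / 545,040 L × 1000 = 94.08 mg/L.

94.1 ppm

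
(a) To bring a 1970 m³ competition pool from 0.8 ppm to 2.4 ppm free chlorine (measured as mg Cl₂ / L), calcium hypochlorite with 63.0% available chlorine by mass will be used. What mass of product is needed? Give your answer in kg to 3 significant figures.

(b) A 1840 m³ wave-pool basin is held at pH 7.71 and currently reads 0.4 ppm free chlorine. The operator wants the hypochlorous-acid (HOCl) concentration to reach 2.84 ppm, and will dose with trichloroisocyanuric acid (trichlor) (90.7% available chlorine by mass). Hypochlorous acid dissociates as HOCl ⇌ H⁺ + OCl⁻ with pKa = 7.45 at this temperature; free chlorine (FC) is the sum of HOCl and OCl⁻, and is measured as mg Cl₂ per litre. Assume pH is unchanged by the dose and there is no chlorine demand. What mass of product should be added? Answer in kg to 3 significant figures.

(a) 5.00 kg; (b) 15.4 kg

(a) Volume: 1970 m³ = 1,970,000 L.
(a) Chlorine deficit: 2.4 − 0.8 = 1.6 ppm = 1.6 mg/L as Cl₂.
(a) Cl₂ equivalent needed: 1.6 mg/L × 1,970,000 L = 3,152,000 mg = 3152 g.
(a) Product at 63.0% available chlorine: 3152 / 0.63 = 5003 g.

(b) Volume: 1840 m³ = 1,840,000 L.
(b) [OCl⁻]/[HOCl] = 10^(pH − pKa) = 10^(7.71 − 7.45) = 1.82; fraction as HOCl = 1/(1 + 1.82) = 0.3546.
(b) Free chlorine required for 2.84 ppm HOCl: 2.84 / 0.3546 = 8.008 ppm.
(b) FC to add: 8.008 − 0.4 = 7.608 mg/L as Cl₂.
(b) Cl₂ equivalent: 7.608 mg/L × 1,840,000 L = 14,000 g.
(b) Product at 90.7% available Cl: 14,000 / 0.907 = 15,430 g.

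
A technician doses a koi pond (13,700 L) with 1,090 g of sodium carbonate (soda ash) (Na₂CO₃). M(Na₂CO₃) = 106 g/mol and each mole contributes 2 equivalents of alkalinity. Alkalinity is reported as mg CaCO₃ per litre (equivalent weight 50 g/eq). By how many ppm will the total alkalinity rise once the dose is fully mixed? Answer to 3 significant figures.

75.1 ppm

Moles of Na₂CO₃: 1,090 g ÷ 106 g/mol = 10.28 mol → 20.57 eq of alkalinity.
As CaCO₃: 20.57 eq × 50 g/eq = 1028 g.
Rise: 1028 g / 13,700 L × 1000 = 75.06 mg/L.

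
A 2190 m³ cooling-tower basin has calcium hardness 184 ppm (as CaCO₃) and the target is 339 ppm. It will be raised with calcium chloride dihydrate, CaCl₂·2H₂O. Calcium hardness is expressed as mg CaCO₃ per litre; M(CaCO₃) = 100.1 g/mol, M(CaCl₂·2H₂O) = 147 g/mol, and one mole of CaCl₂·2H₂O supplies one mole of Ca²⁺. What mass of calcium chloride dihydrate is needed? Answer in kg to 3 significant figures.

Volume: 2190 m³ = 2,190,000 L.
Hardness to add: (339 − 184) = 155 mg/L as CaCO₃ × 2,190,000 L = 339,400 g as CaCO₃.
Moles of Ca²⁺ (1 mol Ca²⁺ ≡ 1 mol CaCO₃): 339,400 / 100.1 g/mol = 3391 mol.
Mass of CaCl₂·2H₂O: 3391 × 147 = 498,500 g.

498 kg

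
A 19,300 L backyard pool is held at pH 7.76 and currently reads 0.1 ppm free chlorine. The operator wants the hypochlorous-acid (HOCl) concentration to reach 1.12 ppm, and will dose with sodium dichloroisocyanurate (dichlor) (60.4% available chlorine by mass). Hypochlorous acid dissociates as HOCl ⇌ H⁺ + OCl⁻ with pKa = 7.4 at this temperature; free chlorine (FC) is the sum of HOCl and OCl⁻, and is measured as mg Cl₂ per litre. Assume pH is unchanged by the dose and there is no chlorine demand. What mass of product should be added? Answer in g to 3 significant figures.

[OCl⁻]/[HOCl] = 10^(pH − pKa) = 10^(7.76 − 7.4) = 2.291; fraction as HOCl = 1/(1 + 2.291) = 0.3039.
Free chlorine required for 1.12 ppm HOCl: 1.12 / 0.3039 = 3.686 ppm.
FC to add: 3.686 − 0.1 = 3.586 mg/L as Cl₂.
Cl₂ equivalent: 3.586 mg/L × 19,300 L = 69.21 g.
Product at 60.4% available Cl: 69.21 / 0.604 = 114.6 g.

115 g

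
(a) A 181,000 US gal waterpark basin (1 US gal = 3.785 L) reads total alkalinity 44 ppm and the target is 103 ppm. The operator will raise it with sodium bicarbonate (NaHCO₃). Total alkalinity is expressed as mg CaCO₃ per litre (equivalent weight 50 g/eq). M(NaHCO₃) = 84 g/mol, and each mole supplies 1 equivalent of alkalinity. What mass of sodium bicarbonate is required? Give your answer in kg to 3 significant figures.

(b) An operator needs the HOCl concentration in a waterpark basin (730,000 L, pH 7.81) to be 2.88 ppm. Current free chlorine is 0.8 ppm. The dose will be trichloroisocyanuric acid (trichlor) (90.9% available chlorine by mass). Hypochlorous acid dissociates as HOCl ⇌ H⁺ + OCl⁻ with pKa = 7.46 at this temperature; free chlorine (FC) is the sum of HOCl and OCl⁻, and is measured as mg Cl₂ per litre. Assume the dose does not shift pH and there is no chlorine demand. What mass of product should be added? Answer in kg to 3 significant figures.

(a) 67.9 kg; (b) 6.85 kg

(a) Volume: 181,000 US gal × 3.785 L/gal = 685,085 L.
(a) Alkalinity to add: (103 − 44) = 59 mg/L as CaCO₃ × 685,085 L = 40,420 g as CaCO₃.
(a) Equivalents: 40,420 g ÷ 50 g/eq = 808.4 eq.
(a) NaHCO₃ supplies 1 eq per mole → 808.4 mol.
(a) Mass: 808.4 mol × 84 g/mol = 67,910 g.

(b) [OCl⁻]/[HOCl] = 10^(pH − pKa) = 10^(7.81 − 7.46) = 2.239; fraction as HOCl = 1/(1 + 2.239) = 0.3088.
(b) Free chlorine required for 2.88 ppm HOCl: 2.88 / 0.3088 = 9.328 ppm.
(b) FC to add: 9.328 − 0.8 = 8.528 mg/L as Cl₂.
(b) Cl₂ equivalent: 8.528 mg/L × 730,000 L = 6225 g.
(b) Product at 90.9% available Cl: 6225 / 0.909 = 6848 g.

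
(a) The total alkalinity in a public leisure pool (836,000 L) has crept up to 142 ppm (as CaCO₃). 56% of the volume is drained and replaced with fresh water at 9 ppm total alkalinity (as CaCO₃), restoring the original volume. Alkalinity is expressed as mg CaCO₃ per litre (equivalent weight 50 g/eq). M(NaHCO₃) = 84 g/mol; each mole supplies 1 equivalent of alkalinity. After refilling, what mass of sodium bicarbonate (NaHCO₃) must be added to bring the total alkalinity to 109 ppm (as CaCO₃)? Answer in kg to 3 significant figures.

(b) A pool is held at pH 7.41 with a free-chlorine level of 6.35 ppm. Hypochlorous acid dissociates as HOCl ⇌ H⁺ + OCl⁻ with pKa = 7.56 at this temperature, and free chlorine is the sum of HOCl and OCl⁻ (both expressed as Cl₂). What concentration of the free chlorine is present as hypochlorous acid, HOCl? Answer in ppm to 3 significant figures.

(a) After draining 56% and refilling: 142 × 0.44 + 9 × 0.56 = 67.52 ppm.
(a) Deficit to target: 109 − 67.52 = 41.48 mg/L.
(a) As CaCO₃: 41.48 mg/L × 836,000 L = 34,680 g; ÷ 50 g/eq ÷ 1 = 693.5 mol NaHCO₃.
(a) Mass: 693.5 × 84 = 58,260 g.

(b) [OCl⁻]/[HOCl] = 10^(pH − pKa) = 10^(7.41 − 7.56) = 10^-0.15 = 0.7079.
(b) Fraction as HOCl = 1 / (1 + 0.7079) = 0.5855.
(b) HOCl = 0.5855 × 6.35 ppm = 3.718 ppm.

(a) 58.3 kg; (b) 3.72 ppm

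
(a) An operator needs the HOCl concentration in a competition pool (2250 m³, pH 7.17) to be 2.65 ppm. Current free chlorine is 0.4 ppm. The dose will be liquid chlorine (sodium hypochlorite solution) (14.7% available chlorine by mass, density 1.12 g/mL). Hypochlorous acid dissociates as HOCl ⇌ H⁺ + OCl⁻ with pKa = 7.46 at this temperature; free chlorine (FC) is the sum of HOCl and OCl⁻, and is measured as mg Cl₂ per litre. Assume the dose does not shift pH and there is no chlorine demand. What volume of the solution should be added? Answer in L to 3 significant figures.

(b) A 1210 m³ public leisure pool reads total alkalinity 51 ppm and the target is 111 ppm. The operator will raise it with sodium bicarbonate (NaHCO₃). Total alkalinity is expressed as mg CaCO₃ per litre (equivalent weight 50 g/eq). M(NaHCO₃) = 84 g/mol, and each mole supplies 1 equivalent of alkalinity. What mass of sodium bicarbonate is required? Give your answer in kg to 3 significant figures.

(a) 49.3 L; (b) 122 kg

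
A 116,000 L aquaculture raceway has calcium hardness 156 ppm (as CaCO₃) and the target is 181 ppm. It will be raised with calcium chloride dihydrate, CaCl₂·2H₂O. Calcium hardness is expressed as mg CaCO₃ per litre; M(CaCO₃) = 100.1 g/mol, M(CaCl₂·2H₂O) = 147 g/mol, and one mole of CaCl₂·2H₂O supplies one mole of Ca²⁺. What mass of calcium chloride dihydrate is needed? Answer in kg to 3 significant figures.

4.26 kg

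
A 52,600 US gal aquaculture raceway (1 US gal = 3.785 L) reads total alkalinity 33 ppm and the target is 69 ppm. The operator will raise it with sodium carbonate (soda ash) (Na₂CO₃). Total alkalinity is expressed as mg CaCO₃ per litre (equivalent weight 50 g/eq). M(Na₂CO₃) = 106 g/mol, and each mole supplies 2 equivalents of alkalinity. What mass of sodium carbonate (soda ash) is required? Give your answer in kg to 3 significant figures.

7.60 kg

Volume: 52,600 US gal × 3.785 L/gal = 199,091 L.
Alkalinity to add: (69 − 33) = 36 mg/L as CaCO₃ × 199,091 L = 7167 g as CaCO₃.
Equivalents: 7167 g ÷ 50 g/eq = 143.3 eq.
Each mole of Na₂CO₃ supplies 2 eq, so 143.3 / 2 = 71.67 mol.
Mass: 71.67 mol × 106 g/mol = 7597 g.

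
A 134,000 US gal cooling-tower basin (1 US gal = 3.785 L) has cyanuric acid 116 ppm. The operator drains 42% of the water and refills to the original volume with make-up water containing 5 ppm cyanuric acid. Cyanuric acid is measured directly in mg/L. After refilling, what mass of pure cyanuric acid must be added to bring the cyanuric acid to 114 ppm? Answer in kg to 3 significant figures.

22.6 kg

Volume: 134,000 US gal × 3.785 L/gal = 507,190 L.
After draining 42% and refilling: 116 × 0.58 + 5 × 0.42 = 69.38 ppm.
Deficit to target: 114 − 69.38 = 44.62 mg/L.
Mass: 44.62 mg/L × 507,190 L = 22,630 g cyanuric acid.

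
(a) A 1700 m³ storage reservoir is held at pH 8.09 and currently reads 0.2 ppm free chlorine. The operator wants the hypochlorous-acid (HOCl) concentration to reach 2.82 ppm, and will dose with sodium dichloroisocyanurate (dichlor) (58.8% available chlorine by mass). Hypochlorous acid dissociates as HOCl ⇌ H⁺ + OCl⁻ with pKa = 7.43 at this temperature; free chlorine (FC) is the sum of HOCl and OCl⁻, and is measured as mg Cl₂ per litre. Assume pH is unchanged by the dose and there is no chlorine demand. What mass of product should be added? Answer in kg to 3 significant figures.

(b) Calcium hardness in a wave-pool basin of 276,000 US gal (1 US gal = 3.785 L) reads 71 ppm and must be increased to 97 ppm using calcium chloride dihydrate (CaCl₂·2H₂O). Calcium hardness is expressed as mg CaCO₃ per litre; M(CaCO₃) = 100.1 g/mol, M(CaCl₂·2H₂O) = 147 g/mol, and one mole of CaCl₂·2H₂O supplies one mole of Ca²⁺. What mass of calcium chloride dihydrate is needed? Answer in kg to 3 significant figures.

(a) 44.8 kg; (b) 39.9 kg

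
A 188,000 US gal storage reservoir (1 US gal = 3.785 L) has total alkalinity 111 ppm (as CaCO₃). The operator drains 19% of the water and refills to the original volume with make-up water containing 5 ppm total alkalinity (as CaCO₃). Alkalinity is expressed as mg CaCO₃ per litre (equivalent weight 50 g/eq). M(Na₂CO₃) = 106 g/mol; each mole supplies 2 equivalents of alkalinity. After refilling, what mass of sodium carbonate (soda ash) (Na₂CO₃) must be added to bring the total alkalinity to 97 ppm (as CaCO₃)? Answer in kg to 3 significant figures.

4.63 kg

Volume: 188,000 US gal × 3.785 L/gal = 711,580 L.
After draining 19% and refilling: 111 × 0.81 + 5 × 0.19 = 90.86 ppm.
Deficit to target: 97 − 90.86 = 6.14 mg/L.
As CaCO₃: 6.14 mg/L × 711,580 L = 4369 g; ÷ 50 g/eq ÷ 2 = 43.69 mol Na₂CO₃.
Mass: 43.69 × 106 = 4631 g.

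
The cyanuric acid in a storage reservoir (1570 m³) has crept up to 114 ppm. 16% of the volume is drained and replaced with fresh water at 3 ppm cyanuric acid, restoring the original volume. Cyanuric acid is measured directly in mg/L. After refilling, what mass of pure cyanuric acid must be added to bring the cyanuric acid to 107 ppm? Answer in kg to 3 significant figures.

Volume: 1570 m³ = 1,570,000 L.
After draining 16% and refilling: 114 × 0.84 + 3 × 0.16 = 96.24 ppm.
Deficit to target: 107 − 96.24 = 10.76 mg/L.
Mass: 10.76 mg/L × 1,570,000 L = 16,890 g cyanuric acid.

16.9 kg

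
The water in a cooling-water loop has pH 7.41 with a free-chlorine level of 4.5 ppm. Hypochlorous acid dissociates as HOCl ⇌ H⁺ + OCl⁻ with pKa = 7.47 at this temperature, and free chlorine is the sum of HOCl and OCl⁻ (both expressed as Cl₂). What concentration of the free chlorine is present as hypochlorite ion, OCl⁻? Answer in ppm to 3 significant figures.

2.09 ppm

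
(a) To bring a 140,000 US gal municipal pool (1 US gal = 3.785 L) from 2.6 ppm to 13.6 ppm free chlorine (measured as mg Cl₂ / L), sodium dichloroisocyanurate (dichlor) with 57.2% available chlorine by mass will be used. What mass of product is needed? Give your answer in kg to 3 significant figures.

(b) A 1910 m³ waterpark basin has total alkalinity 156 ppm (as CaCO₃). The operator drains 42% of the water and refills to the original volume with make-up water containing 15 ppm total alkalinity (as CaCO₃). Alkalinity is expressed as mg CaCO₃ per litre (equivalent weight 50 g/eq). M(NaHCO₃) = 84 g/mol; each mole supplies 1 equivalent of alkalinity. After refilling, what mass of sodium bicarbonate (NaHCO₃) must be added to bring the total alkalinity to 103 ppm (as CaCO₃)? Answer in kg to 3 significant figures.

(a) Volume: 140,000 US gal × 3.785 L/gal = 529,900 L.
(a) Chlorine deficit: 13.6 − 2.6 = 11 ppm = 11 mg/L as Cl₂.
(a) Cl₂ equivalent needed: 11 mg/L × 529,900 L = 5,829,000 mg = 5829 g.
(a) Product at 57.2% available chlorine: 5829 / 0.572 = 10,190 g.

(b) Volume: 1910 m³ = 1,910,000 L.
(b) After draining 42% and refilling: 156 × 0.58 + 15 × 0.42 = 96.78 ppm.
(b) Deficit to target: 103 − 96.78 = 6.22 mg/L.
(b) As CaCO₃: 6.22 mg/L × 1,910,000 L = 11,880 g; ÷ 50 g/eq ÷ 1 = 237.6 mol NaHCO₃.
(b) Mass: 237.6 × 84 = 19,960 g.

(a) 10.2 kg; (b) 20.0 kg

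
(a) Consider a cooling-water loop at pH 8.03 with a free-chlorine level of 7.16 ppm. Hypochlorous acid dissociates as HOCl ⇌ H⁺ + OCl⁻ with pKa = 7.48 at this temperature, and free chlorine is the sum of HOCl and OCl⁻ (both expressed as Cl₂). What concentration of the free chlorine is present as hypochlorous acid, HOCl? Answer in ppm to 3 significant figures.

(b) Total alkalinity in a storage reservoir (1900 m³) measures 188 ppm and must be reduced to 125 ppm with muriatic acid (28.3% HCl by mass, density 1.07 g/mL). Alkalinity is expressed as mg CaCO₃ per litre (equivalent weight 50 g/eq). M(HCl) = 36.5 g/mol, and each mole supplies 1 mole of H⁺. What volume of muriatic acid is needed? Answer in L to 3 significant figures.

(a) 1.57 ppm; (b) 289 L

(a) [OCl⁻]/[HOCl] = 10^(pH − pKa) = 10^(8.03 − 7.48) = 10^0.55 = 3.548.
(a) Fraction as HOCl = 1 / (1 + 3.548) = 0.2199.
(a) HOCl = 0.2199 × 7.16 ppm = 1.574 ppm.

(b) Volume: 1900 m³ = 1,900,000 L.
(b) Alkalinity to neutralize: (188 − 125) = 63 mg/L as CaCO₃ × 1,900,000 L = 119,700 g as CaCO₃.
(b) Equivalents of H⁺ required: 119,700 ÷ 50 g/eq = 2394 eq = 2394 mol HCl.
(b) Mass of HCl: 2394 × 36.5 = 87,380 g.
(b) Mass of 28.3% solution: 87,380 / 0.283 = 308,800 g.
(b) Volume: 308,800 g ÷ 1.07 g/mL = 288,600 mL.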